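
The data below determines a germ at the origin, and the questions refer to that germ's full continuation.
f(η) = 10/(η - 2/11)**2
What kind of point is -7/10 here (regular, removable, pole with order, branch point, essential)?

The point is a regular point.

Denominator factors: η - 2/11 = -97/110 at η = -7/10 — none vanishes.
So the germ continues analytically to -7/10.


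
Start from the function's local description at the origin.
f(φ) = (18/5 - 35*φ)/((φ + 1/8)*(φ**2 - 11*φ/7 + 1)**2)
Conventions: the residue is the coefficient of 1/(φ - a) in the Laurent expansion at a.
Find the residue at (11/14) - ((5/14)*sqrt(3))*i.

The residue is (-4001536/1474245) - ((2834442632/184280625)*sqrt(3))*i.

The factor φ**2 - 11*φ/7 + 1 splits as (φ - a)(φ - a') with a = (11/14) - ((5/14)*sqrt(3))*i, a' = (11/14) + ((5/14)*sqrt(3))*i. At the order-2 pole a set g(φ) = (φ - a)^2*f(φ) = [(18/5 - 35*φ)/(φ + 1/8)] / (φ - a')^2.
Order-2 pole: residue = g'(a); g'((11/14) - ((5/14)*sqrt(3))*i) = (-4001536/1474245) - ((2834442632/184280625)*sqrt(3))*i, so the residue is (-4001536/1474245) - ((2834442632/184280625)*sqrt(3))*i.


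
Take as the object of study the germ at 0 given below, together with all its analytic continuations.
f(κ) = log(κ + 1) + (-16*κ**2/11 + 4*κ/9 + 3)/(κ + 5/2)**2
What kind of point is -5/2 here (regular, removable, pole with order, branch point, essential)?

The point is a pole of order 2.

The denominator factor κ + 5/2 vanishes at -5/2 and appears to the power 2; the numerator there equals -713/99, nonzero, and no other factor vanishes.
The branch terms are analytic at this point.
Hence a pole whose order is the multiplicity, 2.


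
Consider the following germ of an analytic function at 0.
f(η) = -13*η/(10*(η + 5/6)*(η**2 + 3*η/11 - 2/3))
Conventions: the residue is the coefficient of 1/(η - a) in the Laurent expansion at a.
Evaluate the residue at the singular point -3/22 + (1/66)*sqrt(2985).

The residue is 429/158 - (44187/786050)*sqrt(2985).

The factor η**2 + 3*η/11 - 2/3 splits as (η - a)(η - a') with a = -3/22 + (1/66)*sqrt(2985), a' = -3/22 - (1/66)*sqrt(2985). At the order-1 pole a set g(η) = (η - a)*f(η) = [-13*η/(10*(η + 5/6))] / (η - a').
Simple pole: residue = g(a) at a = -3/22 + (1/66)*sqrt(2985), which is 429/158 - (44187/786050)*sqrt(2985).


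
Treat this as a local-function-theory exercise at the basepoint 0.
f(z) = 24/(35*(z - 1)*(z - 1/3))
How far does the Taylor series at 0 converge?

Denominator factor (z - 1): pole of order 1 at 1, modulus 1.
Denominator factor (z - 1/3): pole of order 1 at 1/3, modulus 1/3.
The radius of convergence is the smallest modulus among the singular points: 1/3.

The radius of convergence is 1/3.


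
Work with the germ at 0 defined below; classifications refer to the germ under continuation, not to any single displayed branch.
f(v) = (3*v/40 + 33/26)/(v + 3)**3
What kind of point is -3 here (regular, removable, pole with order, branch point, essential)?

The denominator factor v + 3 vanishes at -3 and appears to the power 3; the numerator there equals 543/520, nonzero, and no other factor vanishes.
Hence a pole whose order is the multiplicity, 3.

The point is a pole of order 3.


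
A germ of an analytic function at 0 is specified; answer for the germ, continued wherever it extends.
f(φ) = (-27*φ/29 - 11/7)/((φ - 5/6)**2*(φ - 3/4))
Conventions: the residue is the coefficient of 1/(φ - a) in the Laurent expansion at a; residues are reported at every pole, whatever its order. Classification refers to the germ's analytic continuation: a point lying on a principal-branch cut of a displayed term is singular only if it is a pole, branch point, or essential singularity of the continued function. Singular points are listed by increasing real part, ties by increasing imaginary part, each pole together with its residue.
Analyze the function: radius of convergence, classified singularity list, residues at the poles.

Denominator factor (φ - 5/6)^2: pole of order 2 at 5/6, modulus 5/6.
Denominator factor (φ - 3/4): pole of order 1 at 3/4, modulus 3/4.
The radius of convergence is the smallest modulus among the singular points: 3/4.
At the order-1 pole 3/4 set g(φ) = (φ - (3/4))*f(φ) = (-27*φ/29 - 11/7)/(φ - 5/6)**2.
Simple pole: residue = g(a) at a = 3/4, which is -66348/203.
At the order-2 pole 5/6 set g(φ) = (φ - (5/6))^2*f(φ) = (-27*φ/29 - 11/7)/(φ - 3/4).
Order-2 pole: residue = g'(a); g'(5/6) = 66348/203, so the residue is 66348/203.
List the singular points by increasing real part (a conjugate pair: the negative imaginary part first).

Radius of convergence at 0: 3/4.
At 3/4: a pole of order 1; residue -66348/203.
At 5/6: a pole of order 2; residue 66348/203.


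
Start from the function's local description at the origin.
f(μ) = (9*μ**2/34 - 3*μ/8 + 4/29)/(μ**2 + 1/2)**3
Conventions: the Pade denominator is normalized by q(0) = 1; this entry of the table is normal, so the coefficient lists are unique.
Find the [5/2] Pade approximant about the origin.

Taylor coefficients needed (expand at 0): a_0 = 32/29, a_1 = -3, a_2 = -2220/493, a_3 = 18, a_4 = 6792/493, a_5 = -72, a_6 = -18464/493, a_7 = 240.
Write the denominator as Q(μ) = 1 + q1*μ + q2*μ^2. Requiring Q*f - P = O(μ^8) with deg P <= 5 kills the coefficients of μ^6..μ^7 in Q*f:
  μ^6: a_6 + q1*a_5 + q2*a_4 = 0, i.e. -18464/493 + (-72)*q1 + (6792/493)*q2 = 0.
  μ^7: a_7 + q1*a_6 + q2*a_5 = 0, i.e. 240 + (-18464/493)*q1 + (-72)*q2 = 0.
Solving this linear system: q1 = 772038/7215487, q2 = 70950094/21646461.
The numerator is Q*f truncated at degree 5: P0 = a_0 = 32/29; P1 = a_1 + q1*a_0 = -20794557/7215487; P2 = a_2 + q1*a_1 + q2*a_0 = -12883824890/10671705273; P3 = a_3 + q1*a_2 + q2*a_1 = 55452152/7215487; P4 = a_4 + q1*a_3 + q2*a_2 = 3355583356/3557235091; P5 = a_5 + q1*a_4 + q2*a_3 = -83178228/7215487.

The Pade approximant has numerator coefficients [32/29, -20794557/7215487, -12883824890/10671705273, 55452152/7215487, 3355583356/3557235091, -83178228/7215487]; denominator coefficients [1, 772038/7215487, 70950094/21646461].


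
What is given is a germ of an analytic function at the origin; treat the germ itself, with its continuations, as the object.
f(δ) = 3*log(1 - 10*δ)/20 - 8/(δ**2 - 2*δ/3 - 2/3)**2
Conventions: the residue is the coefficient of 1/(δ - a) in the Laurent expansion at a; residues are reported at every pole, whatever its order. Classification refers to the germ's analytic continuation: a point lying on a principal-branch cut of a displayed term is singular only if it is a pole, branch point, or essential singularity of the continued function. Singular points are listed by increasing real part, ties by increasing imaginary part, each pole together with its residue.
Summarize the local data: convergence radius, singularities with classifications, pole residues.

Radius of convergence at 0: 1/10.
At 1/3 - (1/3)*sqrt(7): a pole of order 2; residue -(54/49)*sqrt(7).
At 1/10: a logarithmic branch point.
At 1/3 + (1/3)*sqrt(7): a pole of order 2; residue (54/49)*sqrt(7).

Denominator factor (δ**2 - 2*δ/3 - 2/3)^2: discriminant 28/9, real irrational roots 1/3 + (1/3)*sqrt(7) and 1/3 - (1/3)*sqrt(7); poles of order 2, moduli 1/3 + (1/3)*sqrt(7) and -1/3 + (1/3)*sqrt(7).
Branch term (3/20)*log(1 - δ/(1/10)): its argument vanishes at δ = 1/10, a logarithmic branch point, modulus 1/10.
The radius of convergence is the smallest modulus among the singular points: 1/10.
The branch term is analytic at 1/3 - (1/3)*sqrt(7) and contributes nothing to the residue; only the rational part matters.
The factor δ**2 - 2*δ/3 - 2/3 splits as (δ - a)(δ - a') with a = 1/3 - (1/3)*sqrt(7), a' = 1/3 + (1/3)*sqrt(7). At the order-2 pole a set g(δ) = (δ - a)^2*(rational part) = [-8] / (δ - a')^2.
Order-2 pole: residue = g'(a); g'(1/3 - (1/3)*sqrt(7)) = -(54/49)*sqrt(7), so the residue is -(54/49)*sqrt(7).
The branch term is analytic at 1/3 + (1/3)*sqrt(7) and contributes nothing to the residue; only the rational part matters.
The factor δ**2 - 2*δ/3 - 2/3 splits as (δ - a)(δ - a') with a = 1/3 + (1/3)*sqrt(7), a' = 1/3 - (1/3)*sqrt(7). At the order-2 pole a set g(δ) = (δ - a)^2*(rational part) = [-8] / (δ - a')^2.
Order-2 pole: residue = g'(a); g'(1/3 + (1/3)*sqrt(7)) = (54/49)*sqrt(7), so the residue is (54/49)*sqrt(7).
List the singular points by increasing real part (a conjugate pair: the negative imaginary part first).


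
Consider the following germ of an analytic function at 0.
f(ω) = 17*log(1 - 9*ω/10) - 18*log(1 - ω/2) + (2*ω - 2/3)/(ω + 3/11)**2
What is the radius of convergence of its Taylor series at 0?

Denominator factor (ω + 3/11)^2: pole of order 2 at -3/11, modulus 3/11.
Branch term (17)*log(1 - ω/(10/9)): its argument vanishes at ω = 10/9, a logarithmic branch point, modulus 10/9.
Branch term (-18)*log(1 - ω/(2)): its argument vanishes at ω = 2, a logarithmic branch point, modulus 2.
The radius of convergence is the smallest modulus among the singular points: 3/11.

The radius of convergence is 3/11.


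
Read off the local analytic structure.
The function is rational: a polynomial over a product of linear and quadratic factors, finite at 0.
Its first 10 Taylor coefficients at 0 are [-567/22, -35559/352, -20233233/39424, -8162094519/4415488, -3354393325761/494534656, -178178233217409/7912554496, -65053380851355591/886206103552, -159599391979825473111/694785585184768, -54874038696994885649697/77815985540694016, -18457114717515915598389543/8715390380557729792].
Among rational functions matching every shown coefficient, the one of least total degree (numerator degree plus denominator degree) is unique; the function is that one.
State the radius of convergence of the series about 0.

No rational of total degree below 8 reproduces all 10 coefficients; solving the [0/8] Pade equations on them gives f(ν) = -14/(11*(ν**2 + ν/12 - 4/3)*(ν**2 + 3*ν/7 - 1/3)**3), whose expansion matches every shown term.
Denominator factor (ν**2 + 3*ν/7 - 1/3)^3: discriminant 223/147, real irrational roots -3/14 + (1/42)*sqrt(669) and -3/14 - (1/42)*sqrt(669); poles of order 3, moduli -3/14 + (1/42)*sqrt(669) and 3/14 + (1/42)*sqrt(669).
Denominator factor (ν**2 + ν/12 - 4/3): discriminant 769/144, real irrational roots -1/24 + (1/24)*sqrt(769) and -1/24 - (1/24)*sqrt(769); poles of order 1, moduli -1/24 + (1/24)*sqrt(769) and 1/24 + (1/24)*sqrt(769).
The radius of convergence is the smallest modulus among the singular points: -3/14 + (1/42)*sqrt(669).

The radius of convergence is -3/14 + (1/42)*sqrt(669).


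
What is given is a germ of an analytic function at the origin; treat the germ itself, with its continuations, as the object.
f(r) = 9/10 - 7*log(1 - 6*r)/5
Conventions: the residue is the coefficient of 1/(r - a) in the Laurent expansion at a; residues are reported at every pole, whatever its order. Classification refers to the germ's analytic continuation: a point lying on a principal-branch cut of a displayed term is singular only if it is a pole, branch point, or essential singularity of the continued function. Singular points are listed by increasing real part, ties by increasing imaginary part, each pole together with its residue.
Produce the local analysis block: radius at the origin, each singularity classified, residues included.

Radius of convergence at 0: 1/6.
At 1/6: a logarithmic branch point.

Branch term (-7/5)*log(1 - r/(1/6)): its argument vanishes at r = 1/6, a logarithmic branch point, modulus 1/6.
The radius of convergence is the smallest modulus among the singular points: 1/6.


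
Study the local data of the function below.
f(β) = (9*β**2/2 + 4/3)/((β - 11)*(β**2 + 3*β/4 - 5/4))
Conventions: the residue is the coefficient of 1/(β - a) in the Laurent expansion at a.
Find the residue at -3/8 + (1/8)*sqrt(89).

The factor β**2 + 3*β/4 - 5/4 splits as (β - a)(β - a') with a = -3/8 + (1/8)*sqrt(89), a' = -3/8 - (1/8)*sqrt(89). At the order-1 pole a set g(β) = (β - a)*f(β) = [(9*β**2/2 + 4/3)/(β - 11)] / (β - a').
Simple pole: residue = g(a) at a = -3/8 + (1/8)*sqrt(89), which is 181/1536 - (4265/136704)*sqrt(89).

The residue is 181/1536 - (4265/136704)*sqrt(89).


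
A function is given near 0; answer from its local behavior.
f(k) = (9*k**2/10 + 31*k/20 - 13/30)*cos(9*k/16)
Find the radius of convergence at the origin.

The factor cos(9*k/16) is entire and contributes no finite singular point.
The polynomial part has no poles.
No finite singular points: the Taylor series at 0 converges everywhere.

The radius of convergence is infinite.


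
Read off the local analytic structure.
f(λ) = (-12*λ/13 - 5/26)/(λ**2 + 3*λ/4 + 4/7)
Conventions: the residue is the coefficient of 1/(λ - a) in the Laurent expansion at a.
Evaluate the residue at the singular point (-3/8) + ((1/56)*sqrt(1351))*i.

The factor λ**2 + 3*λ/4 + 4/7 splits as (λ - a)(λ - a') with a = (-3/8) + ((1/56)*sqrt(1351))*i, a' = (-3/8) - ((1/56)*sqrt(1351))*i. At the order-1 pole a set g(λ) = (λ - a)*f(λ) = [-12*λ/13 - 5/26] / (λ - a').
Simple pole: residue = g(a) at a = (-3/8) + ((1/56)*sqrt(1351))*i, which is (-6/13) - ((8/2509)*sqrt(1351))*i.

The residue is (-6/13) - ((8/2509)*sqrt(1351))*i.


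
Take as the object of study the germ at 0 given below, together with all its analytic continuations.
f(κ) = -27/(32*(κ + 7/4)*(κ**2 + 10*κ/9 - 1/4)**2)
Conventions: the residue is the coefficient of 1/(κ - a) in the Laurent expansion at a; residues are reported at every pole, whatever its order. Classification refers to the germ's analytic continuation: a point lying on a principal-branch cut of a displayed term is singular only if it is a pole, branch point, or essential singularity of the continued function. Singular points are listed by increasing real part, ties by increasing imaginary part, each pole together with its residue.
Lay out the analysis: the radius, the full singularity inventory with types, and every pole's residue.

Radius of convergence at 0: -5/9 + (1/18)*sqrt(181).
At -7/4: a pole of order 1; residue -17496/15625.
At -5/9 - (1/18)*sqrt(181): a pole of order 2; residue 8748/15625 + (30375243/2047562500)*sqrt(181).
At -5/9 + (1/18)*sqrt(181): a pole of order 2; residue 8748/15625 - (30375243/2047562500)*sqrt(181).


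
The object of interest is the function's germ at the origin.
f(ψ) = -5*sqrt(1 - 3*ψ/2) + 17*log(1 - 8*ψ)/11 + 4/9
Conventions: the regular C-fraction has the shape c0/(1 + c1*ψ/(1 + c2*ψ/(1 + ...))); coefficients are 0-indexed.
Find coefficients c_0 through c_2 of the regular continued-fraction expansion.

Taylor coefficients (expand at 0): a_0 = -41/9, a_1 = -379/44, a_2 = -16913/352.
c0 = a_0 = -41/9. Peel one level at a time: if S = 1 + c*ψ/S' with S'(0) = 1, then c is the ψ-coefficient of S and S' = c*ψ/(S - 1).
S_1 = c0/f = 1 + (-3411/1804)*ψ + (-45380025/6508832)*ψ^2 + ...; c1 = -3411/1804.
S_2 = c1*ψ/(S_1 - 1) = 1 + (-5042225/1367432)*ψ + ...; c2 = -5042225/1367432.

The regular C-fraction coefficients are [-41/9, -3411/1804, -5042225/1367432].


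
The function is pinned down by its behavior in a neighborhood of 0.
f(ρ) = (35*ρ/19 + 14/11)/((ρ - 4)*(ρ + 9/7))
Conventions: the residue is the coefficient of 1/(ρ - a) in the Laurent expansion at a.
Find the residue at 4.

The residue is 12642/7733.

At the order-1 pole 4 set g(ρ) = (ρ - (4))*f(ρ) = (35*ρ/19 + 14/11)/(ρ + 9/7).
Simple pole: residue = g(a) at a = 4, which is 12642/7733.


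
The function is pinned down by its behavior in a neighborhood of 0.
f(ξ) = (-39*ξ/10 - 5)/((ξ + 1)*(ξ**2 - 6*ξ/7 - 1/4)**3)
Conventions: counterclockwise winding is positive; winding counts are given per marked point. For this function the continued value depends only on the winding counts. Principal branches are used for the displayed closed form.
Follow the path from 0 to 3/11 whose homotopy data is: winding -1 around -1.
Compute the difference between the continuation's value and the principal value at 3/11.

Continued minus principal equals 0.

The function is rational, hence single-valued: continuing it around any pole returns the same value, so the difference is 0.


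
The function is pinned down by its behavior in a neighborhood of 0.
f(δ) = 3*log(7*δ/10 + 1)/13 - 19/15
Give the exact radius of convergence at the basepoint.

Branch term (3/13)*log(1 - δ/(-10/7)): its argument vanishes at δ = -10/7, a logarithmic branch point, modulus 10/7.
The radius of convergence is the smallest modulus among the singular points: 10/7.

The radius of convergence is 10/7.


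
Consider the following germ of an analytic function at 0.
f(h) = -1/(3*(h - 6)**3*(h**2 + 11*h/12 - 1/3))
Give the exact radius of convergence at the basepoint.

The radius of convergence is -11/24 + (1/24)*sqrt(313).

Denominator factor (h**2 + 11*h/12 - 1/3): discriminant 313/144, real irrational roots -11/24 + (1/24)*sqrt(313) and -11/24 - (1/24)*sqrt(313); poles of order 1, moduli -11/24 + (1/24)*sqrt(313) and 11/24 + (1/24)*sqrt(313).
Denominator factor (h - 6)^3: pole of order 3 at 6, modulus 6.
The radius of convergence is the smallest modulus among the singular points: -11/24 + (1/24)*sqrt(313).


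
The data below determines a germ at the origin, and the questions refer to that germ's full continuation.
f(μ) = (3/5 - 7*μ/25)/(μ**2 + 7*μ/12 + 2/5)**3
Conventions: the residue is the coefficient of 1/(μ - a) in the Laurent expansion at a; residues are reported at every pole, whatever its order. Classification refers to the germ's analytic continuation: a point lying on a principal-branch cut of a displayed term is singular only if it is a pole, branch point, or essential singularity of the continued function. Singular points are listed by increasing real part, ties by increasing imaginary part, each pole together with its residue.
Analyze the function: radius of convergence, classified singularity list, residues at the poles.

Radius of convergence at 0: (1/5)*sqrt(10).
At (-7/24) - ((1/120)*sqrt(4535))*i: a pole of order 3; residue ((25443072/746142643)*sqrt(4535))*i.
At (-7/24) + ((1/120)*sqrt(4535))*i: a pole of order 3; residue -((25443072/746142643)*sqrt(4535))*i.

Denominator factor (μ**2 + 7*μ/12 + 2/5)^3: discriminant -907/720, complex-conjugate roots (-7/24) + ((1/120)*sqrt(4535))*i and (-7/24) - ((1/120)*sqrt(4535))*i; poles of order 3, moduli (1/5)*sqrt(10) and (1/5)*sqrt(10).
The radius of convergence is the smallest modulus among the singular points: (1/5)*sqrt(10).
The factor μ**2 + 7*μ/12 + 2/5 splits as (μ - a)(μ - a') with a = (-7/24) - ((1/120)*sqrt(4535))*i, a' = (-7/24) + ((1/120)*sqrt(4535))*i. At the order-3 pole a set g(μ) = (μ - a)^3*f(μ) = [3/5 - 7*μ/25] / (μ - a')^3.
Order-3 pole: residue = g''(a)/2; g''((-7/24) - ((1/120)*sqrt(4535))*i) = ((50886144/746142643)*sqrt(4535))*i, so the residue is ((25443072/746142643)*sqrt(4535))*i.
The factor μ**2 + 7*μ/12 + 2/5 splits as (μ - a)(μ - a') with a = (-7/24) + ((1/120)*sqrt(4535))*i, a' = (-7/24) - ((1/120)*sqrt(4535))*i. At the order-3 pole a set g(μ) = (μ - a)^3*f(μ) = [3/5 - 7*μ/25] / (μ - a')^3.
Order-3 pole: residue = g''(a)/2; g''((-7/24) + ((1/120)*sqrt(4535))*i) = -((50886144/746142643)*sqrt(4535))*i, so the residue is -((25443072/746142643)*sqrt(4535))*i.
List the singular points by increasing real part (a conjugate pair: the negative imaginary part first).


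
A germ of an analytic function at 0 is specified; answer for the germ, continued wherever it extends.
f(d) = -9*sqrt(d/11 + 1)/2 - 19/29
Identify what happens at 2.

The point is a regular point.

There is no denominator, hence no pole anywhere.
Branch term sqrt(1 - d/(-11)): argument at 2 is 13/11, nonzero, so 2 is not its branch point (a point on a principal cut is still regular for the continued germ).
So the germ continues analytically to 2.


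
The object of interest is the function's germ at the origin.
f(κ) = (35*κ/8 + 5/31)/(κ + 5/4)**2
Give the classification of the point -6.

Denominator factors: κ + 5/4 = -19/4 at κ = -6 — none vanishes.
So the germ continues analytically to -6.

The point is a regular point.


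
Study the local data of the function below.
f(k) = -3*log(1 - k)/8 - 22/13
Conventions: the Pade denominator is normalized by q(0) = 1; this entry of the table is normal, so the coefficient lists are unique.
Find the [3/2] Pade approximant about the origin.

The Pade approximant has numerator coefficients [-22/13, 1251/520, -801/1040, 1/80]; denominator coefficients [1, -6/5, 3/10].

Taylor coefficients needed (expand at 0): a_0 = -22/13, a_1 = 3/8, a_2 = 3/16, a_3 = 1/8, a_4 = 3/32, a_5 = 3/40.
Write the denominator as Q(k) = 1 + q1*k + q2*k^2. Requiring Q*f - P = O(k^6) with deg P <= 3 kills the coefficients of k^4..k^5 in Q*f:
  k^4: a_4 + q1*a_3 + q2*a_2 = 0, i.e. 3/32 + (1/8)*q1 + (3/16)*q2 = 0.
  k^5: a_5 + q1*a_4 + q2*a_3 = 0, i.e. 3/40 + (3/32)*q1 + (1/8)*q2 = 0.
Solving this linear system: q1 = -6/5, q2 = 3/10.
The numerator is Q*f truncated at degree 3: P0 = a_0 = -22/13; P1 = a_1 + q1*a_0 = 1251/520; P2 = a_2 + q1*a_1 + q2*a_0 = -801/1040; P3 = a_3 + q1*a_2 + q2*a_1 = 1/80.


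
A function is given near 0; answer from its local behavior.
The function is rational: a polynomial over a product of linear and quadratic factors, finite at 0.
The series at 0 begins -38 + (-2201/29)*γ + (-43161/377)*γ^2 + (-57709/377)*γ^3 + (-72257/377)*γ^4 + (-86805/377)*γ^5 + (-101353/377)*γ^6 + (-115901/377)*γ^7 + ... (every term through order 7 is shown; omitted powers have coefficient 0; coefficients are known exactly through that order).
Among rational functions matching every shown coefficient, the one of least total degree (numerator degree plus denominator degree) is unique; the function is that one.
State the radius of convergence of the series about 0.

The radius of convergence is 1.

No rational of total degree below 4 reproduces all 8 coefficients; solving the [2/2] Pade equations on them gives f(γ) = (-9*γ**2/13 + 3*γ/29 - 38)/(γ - 1)**2, whose expansion matches every shown term.
Denominator factor (γ - 1)^2: pole of order 2 at 1, modulus 1.
The radius of convergence is the smallest modulus among the singular points: 1.


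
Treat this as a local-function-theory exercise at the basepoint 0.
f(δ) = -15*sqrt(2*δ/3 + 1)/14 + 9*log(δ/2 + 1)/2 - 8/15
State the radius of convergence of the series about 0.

The radius of convergence is 3/2.

Branch term (9/2)*log(1 - δ/(-2)): its argument vanishes at δ = -2, a logarithmic branch point, modulus 2.
Branch term (-15/14)*sqrt(1 - δ/(-3/2)): its argument vanishes at δ = -3/2, a square-root branch point, modulus 3/2.
The radius of convergence is the smallest modulus among the singular points: 3/2.


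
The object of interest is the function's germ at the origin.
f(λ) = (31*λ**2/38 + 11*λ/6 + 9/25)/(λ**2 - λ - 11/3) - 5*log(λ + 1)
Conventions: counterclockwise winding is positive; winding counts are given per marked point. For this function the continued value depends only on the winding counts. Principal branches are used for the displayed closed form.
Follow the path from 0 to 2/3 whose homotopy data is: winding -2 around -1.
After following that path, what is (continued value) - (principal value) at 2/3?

Continued minus principal equals (20)*pi*i.

The rational part is single-valued and drops out of the difference; each branch term changes only by its own monodromy.
(-5)*log(1 - λ/(-1)): each positive loop around -1 adds 2*pi*i to the log, so winding -2 contributes (-5)*(-2)*2*pi*i = (20)*pi*i.
Summing the contributions at λ = 2/3 gives (20)*pi*i.


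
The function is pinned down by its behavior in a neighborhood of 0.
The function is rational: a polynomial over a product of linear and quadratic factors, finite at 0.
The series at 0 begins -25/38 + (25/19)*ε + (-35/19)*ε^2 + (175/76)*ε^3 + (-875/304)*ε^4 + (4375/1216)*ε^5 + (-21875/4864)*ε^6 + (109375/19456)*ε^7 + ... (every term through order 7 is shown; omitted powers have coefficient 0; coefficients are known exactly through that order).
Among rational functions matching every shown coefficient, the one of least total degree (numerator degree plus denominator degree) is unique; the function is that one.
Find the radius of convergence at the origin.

The radius of convergence is 4/5.

No rational of total degree below 3 reproduces all 8 coefficients; solving the [2/1] Pade equations on them gives f(ε) = (-3*ε**2/19 + 15*ε/38 - 10/19)/(ε + 4/5), whose expansion matches every shown term.
Denominator factor (ε + 4/5): pole of order 1 at -4/5, modulus 4/5.
The radius of convergence is the smallest modulus among the singular points: 4/5.


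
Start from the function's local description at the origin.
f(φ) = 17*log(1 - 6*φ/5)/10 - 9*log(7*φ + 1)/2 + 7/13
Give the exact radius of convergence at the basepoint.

Branch term (17/10)*log(1 - φ/(5/6)): its argument vanishes at φ = 5/6, a logarithmic branch point, modulus 5/6.
Branch term (-9/2)*log(1 - φ/(-1/7)): its argument vanishes at φ = -1/7, a logarithmic branch point, modulus 1/7.
The radius of convergence is the smallest modulus among the singular points: 1/7.

The radius of convergence is 1/7.


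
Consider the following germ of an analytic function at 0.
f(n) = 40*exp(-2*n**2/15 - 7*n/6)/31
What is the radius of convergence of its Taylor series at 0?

The radius of convergence is infinite.

The factor exp(-2*n**2/15 - 7*n/6) is entire and contributes no finite singular point.
The polynomial part has no poles.
No finite singular points: the Taylor series at 0 converges everywhere.


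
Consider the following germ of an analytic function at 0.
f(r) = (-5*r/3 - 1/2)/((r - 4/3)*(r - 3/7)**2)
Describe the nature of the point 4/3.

The denominator factor r - 4/3 vanishes at 4/3 and appears to the power 1; the numerator there equals -49/18, nonzero, and no other factor vanishes.
Hence a pole whose order is the multiplicity, 1.

The point is a pole of order 1.


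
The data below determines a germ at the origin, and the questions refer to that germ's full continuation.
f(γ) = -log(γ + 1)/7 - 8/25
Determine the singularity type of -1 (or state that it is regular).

The point is a logarithmic branch point.

The term (-1/7)*log(1 - γ/(-1)) has argument 1 - -1/(-1) = 0 at -1: a logarithmic (infinitely-sheeted) branch point; the remaining terms are analytic or single-valued there.


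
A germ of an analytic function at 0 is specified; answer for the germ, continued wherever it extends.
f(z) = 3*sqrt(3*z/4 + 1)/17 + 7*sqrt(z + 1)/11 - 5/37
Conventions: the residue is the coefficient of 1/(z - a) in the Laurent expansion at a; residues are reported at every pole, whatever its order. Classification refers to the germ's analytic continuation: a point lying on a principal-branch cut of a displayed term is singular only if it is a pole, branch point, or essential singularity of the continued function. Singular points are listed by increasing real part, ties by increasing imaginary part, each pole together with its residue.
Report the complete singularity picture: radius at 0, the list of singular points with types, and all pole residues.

Radius of convergence at 0: 1.
At -4/3: an algebraic (square-root) branch point.
At -1: an algebraic (square-root) branch point.

Branch term (3/17)*sqrt(1 - z/(-4/3)): its argument vanishes at z = -4/3, a square-root branch point, modulus 4/3.
Branch term (7/11)*sqrt(1 - z/(-1)): its argument vanishes at z = -1, a square-root branch point, modulus 1.
The radius of convergence is the smallest modulus among the singular points: 1.
List the singular points by increasing real part (a conjugate pair: the negative imaginary part first).


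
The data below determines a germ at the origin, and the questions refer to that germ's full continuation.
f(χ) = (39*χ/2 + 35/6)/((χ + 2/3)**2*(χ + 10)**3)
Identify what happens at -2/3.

The point is a pole of order 2.

The denominator factor χ + 2/3 vanishes at -2/3 and appears to the power 2; the numerator there equals -43/6, nonzero, and no other factor vanishes.
Hence a pole whose order is the multiplicity, 2.


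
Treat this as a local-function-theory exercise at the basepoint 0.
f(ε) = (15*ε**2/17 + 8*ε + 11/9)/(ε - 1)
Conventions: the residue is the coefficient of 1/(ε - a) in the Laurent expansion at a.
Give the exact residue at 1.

At the order-1 pole 1 set g(ε) = (ε - (1))*f(ε) = 15*ε**2/17 + 8*ε + 11/9.
Simple pole: residue = g(a) at a = 1, which is 1546/153.

The residue is 1546/153.


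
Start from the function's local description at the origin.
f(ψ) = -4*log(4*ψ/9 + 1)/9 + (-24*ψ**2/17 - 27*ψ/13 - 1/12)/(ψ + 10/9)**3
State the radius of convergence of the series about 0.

The radius of convergence is 10/9.

Denominator factor (ψ + 10/9)^3: pole of order 3 at -10/9, modulus 10/9.
Branch term (-4/9)*log(1 - ψ/(-9/4)): its argument vanishes at ψ = -9/4, a logarithmic branch point, modulus 9/4.
The radius of convergence is the smallest modulus among the singular points: 10/9.


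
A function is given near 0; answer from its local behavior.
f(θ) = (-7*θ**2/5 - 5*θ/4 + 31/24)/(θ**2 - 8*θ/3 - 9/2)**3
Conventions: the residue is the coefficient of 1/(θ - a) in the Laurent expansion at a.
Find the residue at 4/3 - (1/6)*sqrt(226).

The factor θ**2 - 8*θ/3 - 9/2 splits as (θ - a)(θ - a') with a = 4/3 - (1/6)*sqrt(226), a' = 4/3 + (1/6)*sqrt(226). At the order-3 pole a set g(θ) = (θ - a)^3*f(θ) = [-7*θ**2/5 - 5*θ/4 + 31/24] / (θ - a')^3.
Order-3 pole: residue = g''(a)/2; g''(4/3 - (1/6)*sqrt(226)) = -(1917/115431760)*sqrt(226), so the residue is -(1917/230863520)*sqrt(226).

The residue is -(1917/230863520)*sqrt(226).


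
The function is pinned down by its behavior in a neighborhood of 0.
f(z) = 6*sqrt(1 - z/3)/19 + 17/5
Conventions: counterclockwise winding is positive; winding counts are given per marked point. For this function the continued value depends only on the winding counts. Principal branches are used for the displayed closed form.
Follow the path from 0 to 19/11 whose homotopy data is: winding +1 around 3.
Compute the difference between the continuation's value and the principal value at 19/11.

Continued minus principal equals -(4/209)*sqrt(462).

The rational part is single-valued and drops out of the difference; each branch term changes only by its own monodromy.
(6/19)*sqrt(1 - z/(3)): winding +1 is odd, the square root flips sign, contributing -2*(6/19)*sqrt(1 - (19/11)/(3)) = -2*(6/19)*sqrt(14/33) = -(4/209)*sqrt(462).
Summing the contributions at z = 19/11 gives -(4/209)*sqrt(462).


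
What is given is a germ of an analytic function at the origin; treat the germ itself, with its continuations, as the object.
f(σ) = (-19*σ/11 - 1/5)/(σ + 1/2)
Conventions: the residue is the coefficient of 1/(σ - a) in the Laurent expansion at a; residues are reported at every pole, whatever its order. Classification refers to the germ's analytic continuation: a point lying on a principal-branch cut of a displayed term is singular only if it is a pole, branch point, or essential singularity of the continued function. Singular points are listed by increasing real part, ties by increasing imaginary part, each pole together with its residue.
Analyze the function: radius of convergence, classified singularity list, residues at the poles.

Radius of convergence at 0: 1/2.
At -1/2: a pole of order 1; residue 73/110.

Denominator factor (σ + 1/2): pole of order 1 at -1/2, modulus 1/2.
The radius of convergence is the smallest modulus among the singular points: 1/2.
At the order-1 pole -1/2 set g(σ) = (σ - (-1/2))*f(σ) = -19*σ/11 - 1/5.
Simple pole: residue = g(a) at a = -1/2, which is 73/110.


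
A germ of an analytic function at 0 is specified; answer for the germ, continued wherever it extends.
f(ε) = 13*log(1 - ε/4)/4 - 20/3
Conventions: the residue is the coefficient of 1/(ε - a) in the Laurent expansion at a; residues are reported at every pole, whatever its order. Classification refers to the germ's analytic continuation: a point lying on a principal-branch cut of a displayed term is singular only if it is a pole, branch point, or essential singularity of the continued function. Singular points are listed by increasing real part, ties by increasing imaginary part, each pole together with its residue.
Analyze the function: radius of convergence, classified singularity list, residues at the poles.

Branch term (13/4)*log(1 - ε/(4)): its argument vanishes at ε = 4, a logarithmic branch point, modulus 4.
The radius of convergence is the smallest modulus among the singular points: 4.

Radius of convergence at 0: 4.
At 4: a logarithmic branch point.


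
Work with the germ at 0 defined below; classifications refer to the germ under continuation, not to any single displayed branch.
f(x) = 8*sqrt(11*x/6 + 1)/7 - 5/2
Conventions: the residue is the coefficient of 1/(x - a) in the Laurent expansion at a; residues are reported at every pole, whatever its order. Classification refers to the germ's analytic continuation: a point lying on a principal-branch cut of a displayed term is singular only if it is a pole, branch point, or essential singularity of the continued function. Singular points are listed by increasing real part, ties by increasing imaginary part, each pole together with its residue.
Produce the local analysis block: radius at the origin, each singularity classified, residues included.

Radius of convergence at 0: 6/11.
At -6/11: an algebraic (square-root) branch point.

Branch term (8/7)*sqrt(1 - x/(-6/11)): its argument vanishes at x = -6/11, a square-root branch point, modulus 6/11.
The radius of convergence is the smallest modulus among the singular points: 6/11.


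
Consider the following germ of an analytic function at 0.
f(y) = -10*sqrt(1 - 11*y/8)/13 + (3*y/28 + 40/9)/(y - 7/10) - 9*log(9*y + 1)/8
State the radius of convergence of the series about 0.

The radius of convergence is 1/9.

Denominator factor (y - 7/10): pole of order 1 at 7/10, modulus 7/10.
Branch term (-9/8)*log(1 - y/(-1/9)): its argument vanishes at y = -1/9, a logarithmic branch point, modulus 1/9.
Branch term (-10/13)*sqrt(1 - y/(8/11)): its argument vanishes at y = 8/11, a square-root branch point, modulus 8/11.
The radius of convergence is the smallest modulus among the singular points: 1/9.


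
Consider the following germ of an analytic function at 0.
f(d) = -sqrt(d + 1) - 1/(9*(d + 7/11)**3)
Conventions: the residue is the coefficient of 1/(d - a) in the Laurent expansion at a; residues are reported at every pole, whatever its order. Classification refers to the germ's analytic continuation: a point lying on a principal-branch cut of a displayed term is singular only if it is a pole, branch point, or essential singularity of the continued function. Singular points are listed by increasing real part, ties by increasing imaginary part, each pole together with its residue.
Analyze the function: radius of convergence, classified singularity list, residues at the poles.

Denominator factor (d + 7/11)^3: pole of order 3 at -7/11, modulus 7/11.
Branch term (-1)*sqrt(1 - d/(-1)): its argument vanishes at d = -1, a square-root branch point, modulus 1.
The radius of convergence is the smallest modulus among the singular points: 7/11.
The branch term is analytic at -7/11 and contributes nothing to the residue; only the rational part matters.
At the order-3 pole -7/11 set g(d) = (d - (-7/11))^3*(rational part) = -1/9.
Order-3 pole: residue = g''(a)/2; g''(-7/11) = 0, so the residue is 0.
List the singular points by increasing real part (a conjugate pair: the negative imaginary part first).

Radius of convergence at 0: 7/11.
At -1: an algebraic (square-root) branch point.
At -7/11: a pole of order 3; residue 0.


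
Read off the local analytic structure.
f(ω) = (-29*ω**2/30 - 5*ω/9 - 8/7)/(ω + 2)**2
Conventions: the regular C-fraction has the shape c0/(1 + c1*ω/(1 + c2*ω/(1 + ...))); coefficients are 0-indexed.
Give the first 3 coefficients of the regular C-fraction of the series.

The regular C-fraction coefficients are [-2/7, 37/72, 21919/13320].

Taylor coefficients (expand at 0): a_0 = -2/7, a_1 = 37/252, a_2 = -799/2520.
c0 = a_0 = -2/7. Peel one level at a time: if S = 1 + c*ω/S' with S'(0) = 1, then c is the ω-coefficient of S and S' = c*ω/(S - 1).
S_1 = c0/f = 1 + (37/72)*ω + (-21919/25920)*ω^2 + ...; c1 = 37/72.
S_2 = c1*ω/(S_1 - 1) = 1 + (21919/13320)*ω + ...; c2 = 21919/13320.


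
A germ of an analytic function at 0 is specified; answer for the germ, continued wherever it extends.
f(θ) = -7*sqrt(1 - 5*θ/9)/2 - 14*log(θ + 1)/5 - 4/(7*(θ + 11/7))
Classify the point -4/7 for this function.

The point is a regular point.

Denominator factors: θ + 11/7 = 1 at θ = -4/7 — none vanishes.
Branch term log(1 - θ/(-1)): argument at -4/7 is 3/7, nonzero, so -4/7 is not its branch point (a point on a principal cut is still regular for the continued germ).
Branch term sqrt(1 - θ/(9/5)): argument at -4/7 is 83/63, nonzero, so -4/7 is not its branch point (a point on a principal cut is still regular for the continued germ).
So the germ continues analytically to -4/7.


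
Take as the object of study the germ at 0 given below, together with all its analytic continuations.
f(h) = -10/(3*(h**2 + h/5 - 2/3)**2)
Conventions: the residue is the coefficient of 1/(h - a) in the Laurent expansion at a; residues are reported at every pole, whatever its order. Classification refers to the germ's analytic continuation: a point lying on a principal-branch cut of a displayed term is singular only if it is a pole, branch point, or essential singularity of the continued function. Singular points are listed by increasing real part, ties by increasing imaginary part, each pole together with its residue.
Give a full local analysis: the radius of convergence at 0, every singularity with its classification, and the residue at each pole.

Denominator factor (h**2 + h/5 - 2/3)^2: discriminant 203/75, real irrational roots -1/10 + (1/30)*sqrt(609) and -1/10 - (1/30)*sqrt(609); poles of order 2, moduli -1/10 + (1/30)*sqrt(609) and 1/10 + (1/30)*sqrt(609).
The radius of convergence is the smallest modulus among the singular points: -1/10 + (1/30)*sqrt(609).
The factor h**2 + h/5 - 2/3 splits as (h - a)(h - a') with a = -1/10 - (1/30)*sqrt(609), a' = -1/10 + (1/30)*sqrt(609). At the order-2 pole a set g(h) = (h - a)^2*f(h) = [-10/3] / (h - a')^2.
Order-2 pole: residue = g'(a); g'(-1/10 - (1/30)*sqrt(609)) = -(2500/41209)*sqrt(609), so the residue is -(2500/41209)*sqrt(609).
The factor h**2 + h/5 - 2/3 splits as (h - a)(h - a') with a = -1/10 + (1/30)*sqrt(609), a' = -1/10 - (1/30)*sqrt(609). At the order-2 pole a set g(h) = (h - a)^2*f(h) = [-10/3] / (h - a')^2.
Order-2 pole: residue = g'(a); g'(-1/10 + (1/30)*sqrt(609)) = (2500/41209)*sqrt(609), so the residue is (2500/41209)*sqrt(609).
List the singular points by increasing real part (a conjugate pair: the negative imaginary part first).

Radius of convergence at 0: -1/10 + (1/30)*sqrt(609).
At -1/10 - (1/30)*sqrt(609): a pole of order 2; residue -(2500/41209)*sqrt(609).
At -1/10 + (1/30)*sqrt(609): a pole of order 2; residue (2500/41209)*sqrt(609).


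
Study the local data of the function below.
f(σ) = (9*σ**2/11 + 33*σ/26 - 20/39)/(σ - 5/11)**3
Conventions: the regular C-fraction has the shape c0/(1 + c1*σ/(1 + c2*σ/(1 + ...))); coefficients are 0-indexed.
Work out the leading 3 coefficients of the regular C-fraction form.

The regular C-fraction coefficients are [5324/975, -33/8, 34649/24200].

Taylor coefficients (expand at 0): a_0 = 5324/975, a_1 = 14641/650, a_2 = 985787/16250.
c0 = a_0 = 5324/975. Peel one level at a time: if S = 1 + c*σ/S' with S'(0) = 1, then c is the σ-coefficient of S and S' = c*σ/(S - 1).
S_1 = c0/f = 1 + (-33/8)*σ + (103947/17600)*σ^2 + ...; c1 = -33/8.
S_2 = c1*σ/(S_1 - 1) = 1 + (34649/24200)*σ + ...; c2 = 34649/24200.


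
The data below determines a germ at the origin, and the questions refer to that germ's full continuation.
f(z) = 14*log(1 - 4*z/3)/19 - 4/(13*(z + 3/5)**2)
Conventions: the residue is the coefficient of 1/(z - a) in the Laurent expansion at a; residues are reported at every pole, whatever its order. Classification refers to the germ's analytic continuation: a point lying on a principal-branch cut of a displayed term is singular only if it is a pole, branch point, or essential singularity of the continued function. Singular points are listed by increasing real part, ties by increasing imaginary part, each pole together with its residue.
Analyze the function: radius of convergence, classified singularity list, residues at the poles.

Denominator factor (z + 3/5)^2: pole of order 2 at -3/5, modulus 3/5.
Branch term (14/19)*log(1 - z/(3/4)): its argument vanishes at z = 3/4, a logarithmic branch point, modulus 3/4.
The radius of convergence is the smallest modulus among the singular points: 3/5.
The branch term is analytic at -3/5 and contributes nothing to the residue; only the rational part matters.
At the order-2 pole -3/5 set g(z) = (z - (-3/5))^2*(rational part) = -4/13.
Order-2 pole: residue = g'(a); g'(-3/5) = 0, so the residue is 0.
List the singular points by increasing real part (a conjugate pair: the negative imaginary part first).

Radius of convergence at 0: 3/5.
At -3/5: a pole of order 2; residue 0.
At 3/4: a logarithmic branch point.
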